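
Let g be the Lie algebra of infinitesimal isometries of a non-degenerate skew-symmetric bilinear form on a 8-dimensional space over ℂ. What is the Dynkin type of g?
type C_4

This is sp(8), which has dimension 8(8+1)/2 = 36 and rank 8/2 = 4. In the classification of classical Lie algebras, the symplectic algebra sp(2n) has type C_n; here n = 4, so the Dynkin diagram is a chain of 4 nodes with a double edge at one end; the terminal node there is the unique long simple root (C_4). Hence the type is C_4.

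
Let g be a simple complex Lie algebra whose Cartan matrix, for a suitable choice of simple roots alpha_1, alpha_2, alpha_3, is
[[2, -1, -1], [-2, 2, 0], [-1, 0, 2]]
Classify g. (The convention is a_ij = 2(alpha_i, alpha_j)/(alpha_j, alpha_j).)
The matrix has rank 3 with 2's on the diagonal. Reading the off-diagonal entries as Dynkin edges (a single edge where a_ij = a_ji = -1; a double or triple edge where a_ij * a_ji = 2 or 3), the diagram is a chain of 3 nodes with a double edge at one end; the terminal node there is the unique long simple root (C_3). One simple-root ordering that puts it in standard form is (alpha_3, alpha_1, alpha_2). So the algebra is type C_3, i.e. sp(6).

C_3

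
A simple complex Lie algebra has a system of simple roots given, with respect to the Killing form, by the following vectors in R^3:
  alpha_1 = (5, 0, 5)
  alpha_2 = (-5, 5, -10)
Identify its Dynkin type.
Compute the Cartan integers a_ij = 2(alpha_i, alpha_j)/(alpha_j, alpha_j); the resulting 2x2 Cartan matrix is
[[2, -1], [-3, 2]].
The roots have two lengths (squared-length ratio 3:1); the short ones are alpha_{1}. The associated Dynkin diagram is two nodes joined by a triple edge (G_2), so the type is G_2.

G_2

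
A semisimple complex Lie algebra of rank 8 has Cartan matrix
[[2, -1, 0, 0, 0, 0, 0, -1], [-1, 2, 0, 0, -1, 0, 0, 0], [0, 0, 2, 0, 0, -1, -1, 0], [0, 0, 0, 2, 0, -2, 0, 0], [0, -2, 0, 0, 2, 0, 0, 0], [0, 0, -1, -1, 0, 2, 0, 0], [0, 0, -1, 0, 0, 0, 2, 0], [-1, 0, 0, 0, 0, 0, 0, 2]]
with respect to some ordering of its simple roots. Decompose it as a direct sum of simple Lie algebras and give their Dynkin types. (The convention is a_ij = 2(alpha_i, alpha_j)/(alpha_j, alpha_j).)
The diagram associated to this matrix has two connected components: the simple roots {alpha_3, alpha_4, alpha_6, alpha_7} form a chain of 4 nodes with a double edge at one end; the terminal node there is the unique long simple root (C_4), and {alpha_1, alpha_2, alpha_5, alpha_8} form a chain of 4 nodes with a double edge at one end; the terminal node there is the unique long simple root (C_4). A semisimple Lie algebra decomposes uniquely as the direct sum of simple ideals, one per connected component of its Dynkin diagram, so g ≅ C_4 ⊕ C_4 (dimension 36 + 36 = 72).

C_4 (sp(8)) + C_4 (sp(8))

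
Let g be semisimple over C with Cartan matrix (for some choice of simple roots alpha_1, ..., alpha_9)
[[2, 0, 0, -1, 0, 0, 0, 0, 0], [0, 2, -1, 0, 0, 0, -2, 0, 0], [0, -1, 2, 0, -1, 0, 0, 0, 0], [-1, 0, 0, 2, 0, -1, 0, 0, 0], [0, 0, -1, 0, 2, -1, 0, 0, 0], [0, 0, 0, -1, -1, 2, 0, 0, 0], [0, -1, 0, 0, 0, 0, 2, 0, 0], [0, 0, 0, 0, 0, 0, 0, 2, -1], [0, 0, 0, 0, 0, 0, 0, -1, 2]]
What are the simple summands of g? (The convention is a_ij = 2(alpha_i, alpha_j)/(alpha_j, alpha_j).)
A2 + B7

The diagram associated to this matrix has two connected components: the simple roots {alpha_8, alpha_9} form a chain of 2 nodes with single edges (A_2), and {alpha_1, alpha_2, alpha_3, alpha_4, alpha_5, alpha_6, alpha_7} form a chain of 7 nodes with a double edge at one end; the terminal node there is the unique short simple root (B_7). A semisimple Lie algebra decomposes uniquely as the direct sum of simple ideals, one per connected component of its Dynkin diagram, so g ≅ A_2 ⊕ B_7 (dimension 8 + 105 = 113).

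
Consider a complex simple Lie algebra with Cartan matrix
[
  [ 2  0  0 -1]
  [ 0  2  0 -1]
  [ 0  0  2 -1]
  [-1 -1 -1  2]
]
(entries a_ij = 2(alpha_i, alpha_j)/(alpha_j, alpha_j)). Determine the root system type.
The matrix has rank 4 with 2's on the diagonal. Reading the off-diagonal entries as Dynkin edges (a single edge where a_ij = a_ji = -1; a double or triple edge where a_ij * a_ji = 2 or 3), the diagram is a chain of 2 nodes with a fork of two nodes at one end (D_4). One simple-root ordering that puts it in standard form is (alpha_2, alpha_4, alpha_1, alpha_3). So the algebra is type D_4, i.e. so(8).

D_4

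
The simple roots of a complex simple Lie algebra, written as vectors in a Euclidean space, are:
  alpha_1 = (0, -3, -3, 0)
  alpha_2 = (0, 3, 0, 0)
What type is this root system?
Compute the Cartan integers a_ij = 2(alpha_i, alpha_j)/(alpha_j, alpha_j); the resulting 2x2 Cartan matrix is
[[2, -2], [-1, 2]].
The roots have two lengths (squared-length ratio 2:1); the short ones are alpha_{2}. The associated Dynkin diagram is a chain of 2 nodes with a double edge at one end; the terminal node there is the unique short simple root (B_2), so the type is B_2 (the algebra so(5)).

B_2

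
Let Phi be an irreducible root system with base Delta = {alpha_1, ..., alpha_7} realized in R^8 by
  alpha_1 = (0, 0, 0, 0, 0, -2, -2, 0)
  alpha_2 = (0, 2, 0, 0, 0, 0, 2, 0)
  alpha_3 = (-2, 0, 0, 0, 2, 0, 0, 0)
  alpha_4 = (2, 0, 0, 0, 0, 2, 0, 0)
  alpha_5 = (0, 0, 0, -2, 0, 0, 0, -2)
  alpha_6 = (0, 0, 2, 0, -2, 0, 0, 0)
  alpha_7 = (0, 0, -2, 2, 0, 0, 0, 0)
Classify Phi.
type A_7

Compute the Cartan integers a_ij = 2(alpha_i, alpha_j)/(alpha_j, alpha_j); the resulting 7x7 Cartan matrix is
[[2, -1, 0, -1, 0, 0, 0], [-1, 2, 0, 0, 0, 0, 0], [0, 0, 2, -1, 0, -1, 0], [-1, 0, -1, 2, 0, 0, 0], [0, 0, 0, 0, 2, 0, -1], [0, 0, -1, 0, 0, 2, -1], [0, 0, 0, 0, -1, -1, 2]].
All simple roots have the same length, so the diagram is simply laced. The associated Dynkin diagram is a chain of 7 nodes with single edges (A_7), so the type is A_7 (the algebra sl(8)).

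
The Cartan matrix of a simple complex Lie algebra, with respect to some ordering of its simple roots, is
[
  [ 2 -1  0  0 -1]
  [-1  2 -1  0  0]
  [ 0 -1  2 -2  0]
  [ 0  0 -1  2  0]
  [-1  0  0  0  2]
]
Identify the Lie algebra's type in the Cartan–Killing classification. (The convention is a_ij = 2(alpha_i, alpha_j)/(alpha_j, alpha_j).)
The matrix has rank 5 with 2's on the diagonal. Reading the off-diagonal entries as Dynkin edges (a single edge where a_ij = a_ji = -1; a double or triple edge where a_ij * a_ji = 2 or 3), the diagram is a chain of 5 nodes with a double edge at one end; the terminal node there is the unique short simple root (B_5). One simple-root ordering that puts it in standard form is (alpha_5, alpha_1, alpha_2, alpha_3, alpha_4). So the algebra is type B_5, i.e. so(11).

B_5 (so(11))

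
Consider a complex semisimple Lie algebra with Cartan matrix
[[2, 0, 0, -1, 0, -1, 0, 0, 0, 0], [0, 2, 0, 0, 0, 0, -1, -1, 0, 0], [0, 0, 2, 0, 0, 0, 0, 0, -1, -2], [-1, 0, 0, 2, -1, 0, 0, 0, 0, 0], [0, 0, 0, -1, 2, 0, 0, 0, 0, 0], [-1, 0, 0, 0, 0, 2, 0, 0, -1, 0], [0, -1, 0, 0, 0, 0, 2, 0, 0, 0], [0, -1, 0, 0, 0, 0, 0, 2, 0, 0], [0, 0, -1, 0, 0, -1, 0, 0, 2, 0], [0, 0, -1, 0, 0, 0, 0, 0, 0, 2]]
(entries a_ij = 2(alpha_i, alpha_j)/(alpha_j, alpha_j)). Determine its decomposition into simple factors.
The diagram associated to this matrix has two connected components: the simple roots {alpha_2, alpha_7, alpha_8} form a chain of 3 nodes with single edges (A_3), and {alpha_1, alpha_3, alpha_4, alpha_5, alpha_6, alpha_9, alpha_10} form a chain of 7 nodes with a double edge at one end; the terminal node there is the unique short simple root (B_7). A semisimple Lie algebra decomposes uniquely as the direct sum of simple ideals, one per connected component of its Dynkin diagram, so g ≅ A_3 ⊕ B_7 (dimension 15 + 105 = 120).

A3 ⊕ B7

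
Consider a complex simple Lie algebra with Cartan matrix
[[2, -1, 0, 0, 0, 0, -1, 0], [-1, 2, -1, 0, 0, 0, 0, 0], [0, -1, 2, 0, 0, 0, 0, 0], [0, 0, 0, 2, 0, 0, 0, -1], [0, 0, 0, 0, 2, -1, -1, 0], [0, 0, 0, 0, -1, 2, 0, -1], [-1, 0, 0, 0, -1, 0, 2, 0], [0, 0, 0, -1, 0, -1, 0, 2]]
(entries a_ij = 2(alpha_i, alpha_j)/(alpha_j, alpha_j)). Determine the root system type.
A_8 (sl(9))

The matrix has rank 8 with 2's on the diagonal. Reading the off-diagonal entries as Dynkin edges (a single edge where a_ij = a_ji = -1; a double or triple edge where a_ij * a_ji = 2 or 3), the diagram is a chain of 8 nodes with single edges (A_8). One simple-root ordering that puts it in standard form is (alpha_3, alpha_2, alpha_1, alpha_7, alpha_5, alpha_6, alpha_8, alpha_4). So the algebra is type A_8, i.e. sl(9).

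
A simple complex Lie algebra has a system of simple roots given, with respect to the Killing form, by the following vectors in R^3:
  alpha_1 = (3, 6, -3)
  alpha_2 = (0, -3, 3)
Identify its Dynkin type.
type G_2

Compute the Cartan integers a_ij = 2(alpha_i, alpha_j)/(alpha_j, alpha_j); the resulting 2x2 Cartan matrix is
[[2, -3], [-1, 2]].
The roots have two lengths (squared-length ratio 3:1); the short ones are alpha_{2}. The associated Dynkin diagram is two nodes joined by a triple edge (G_2), so the type is G_2.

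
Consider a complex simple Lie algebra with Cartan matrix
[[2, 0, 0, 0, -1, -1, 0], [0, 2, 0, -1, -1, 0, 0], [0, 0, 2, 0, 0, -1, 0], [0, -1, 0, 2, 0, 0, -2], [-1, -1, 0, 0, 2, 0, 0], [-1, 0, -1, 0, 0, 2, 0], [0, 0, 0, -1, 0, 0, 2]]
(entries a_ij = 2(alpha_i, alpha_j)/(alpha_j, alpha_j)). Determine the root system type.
B_7 (so(15))

The matrix has rank 7 with 2's on the diagonal. Reading the off-diagonal entries as Dynkin edges (a single edge where a_ij = a_ji = -1; a double or triple edge where a_ij * a_ji = 2 or 3), the diagram is a chain of 7 nodes with a double edge at one end; the terminal node there is the unique short simple root (B_7). One simple-root ordering that puts it in standard form is (alpha_3, alpha_6, alpha_1, alpha_5, alpha_2, alpha_4, alpha_7). So the algebra is type B_7, i.e. so(15).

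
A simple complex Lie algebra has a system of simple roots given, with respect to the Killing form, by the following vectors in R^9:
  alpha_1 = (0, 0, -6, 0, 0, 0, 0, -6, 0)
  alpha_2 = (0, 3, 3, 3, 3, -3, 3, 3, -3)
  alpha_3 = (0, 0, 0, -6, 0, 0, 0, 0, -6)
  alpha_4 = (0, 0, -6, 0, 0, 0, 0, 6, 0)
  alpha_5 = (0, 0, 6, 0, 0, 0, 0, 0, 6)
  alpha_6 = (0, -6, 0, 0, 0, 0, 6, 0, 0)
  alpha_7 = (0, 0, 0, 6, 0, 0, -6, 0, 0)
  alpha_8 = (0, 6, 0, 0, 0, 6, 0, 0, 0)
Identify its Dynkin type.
Compute the Cartan integers a_ij = 2(alpha_i, alpha_j)/(alpha_j, alpha_j); the resulting 8x8 Cartan matrix is
[[2, -1, 0, 0, -1, 0, 0, 0], [-1, 2, 0, 0, 0, 0, 0, 0], [0, 0, 2, 0, -1, 0, -1, 0], [0, 0, 0, 2, -1, 0, 0, 0], [-1, 0, -1, -1, 2, 0, 0, 0], [0, 0, 0, 0, 0, 2, -1, -1], [0, 0, -1, 0, 0, -1, 2, 0], [0, 0, 0, 0, 0, -1, 0, 2]].
All simple roots have the same length, so the diagram is simply laced. The associated Dynkin diagram is a chain of 7 nodes with one extra node attached to the third node from one end (E_8), so the type is E_8.

E_8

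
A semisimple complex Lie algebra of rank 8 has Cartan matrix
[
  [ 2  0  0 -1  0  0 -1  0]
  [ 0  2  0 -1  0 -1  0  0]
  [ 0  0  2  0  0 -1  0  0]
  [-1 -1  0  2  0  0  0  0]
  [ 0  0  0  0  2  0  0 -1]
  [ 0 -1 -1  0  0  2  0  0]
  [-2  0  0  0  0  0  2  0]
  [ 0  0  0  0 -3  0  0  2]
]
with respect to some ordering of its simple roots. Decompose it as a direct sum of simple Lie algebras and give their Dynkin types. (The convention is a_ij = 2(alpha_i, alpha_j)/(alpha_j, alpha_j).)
The diagram associated to this matrix has two connected components: the simple roots {alpha_1, alpha_2, alpha_3, alpha_4, alpha_6, alpha_7} form a chain of 6 nodes with a double edge at one end; the terminal node there is the unique long simple root (C_6), and {alpha_5, alpha_8} form two nodes joined by a triple edge (G_2). A semisimple Lie algebra decomposes uniquely as the direct sum of simple ideals, one per connected component of its Dynkin diagram, so g ≅ C_6 ⊕ G_2 (dimension 78 + 14 = 92).

type C_6 ⊕ type G_2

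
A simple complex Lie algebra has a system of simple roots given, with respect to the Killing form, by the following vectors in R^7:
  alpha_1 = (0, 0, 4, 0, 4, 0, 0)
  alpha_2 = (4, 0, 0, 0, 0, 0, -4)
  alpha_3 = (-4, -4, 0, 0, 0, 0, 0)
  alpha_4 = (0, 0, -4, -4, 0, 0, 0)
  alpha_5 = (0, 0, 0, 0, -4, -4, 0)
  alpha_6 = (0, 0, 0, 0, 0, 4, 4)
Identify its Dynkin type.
Compute the Cartan integers a_ij = 2(alpha_i, alpha_j)/(alpha_j, alpha_j); the resulting 6x6 Cartan matrix is
[[2, 0, 0, -1, -1, 0], [0, 2, -1, 0, 0, -1], [0, -1, 2, 0, 0, 0], [-1, 0, 0, 2, 0, 0], [-1, 0, 0, 0, 2, -1], [0, -1, 0, 0, -1, 2]].
All simple roots have the same length, so the diagram is simply laced. The associated Dynkin diagram is a chain of 6 nodes with single edges (A_6), so the type is A_6 (the algebra sl(7)).

A_6 (sl(7))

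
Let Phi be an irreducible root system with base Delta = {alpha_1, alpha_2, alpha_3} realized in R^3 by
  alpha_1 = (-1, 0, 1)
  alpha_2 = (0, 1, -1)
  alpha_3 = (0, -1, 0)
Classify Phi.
Compute the Cartan integers a_ij = 2(alpha_i, alpha_j)/(alpha_j, alpha_j); the resulting 3x3 Cartan matrix is
[[2, -1, 0], [-1, 2, -2], [0, -1, 2]].
The roots have two lengths (squared-length ratio 2:1); the short ones are alpha_{3}. The associated Dynkin diagram is a chain of 3 nodes with a double edge at one end; the terminal node there is the unique short simple root (B_3), so the type is B_3 (the algebra so(7)).

B3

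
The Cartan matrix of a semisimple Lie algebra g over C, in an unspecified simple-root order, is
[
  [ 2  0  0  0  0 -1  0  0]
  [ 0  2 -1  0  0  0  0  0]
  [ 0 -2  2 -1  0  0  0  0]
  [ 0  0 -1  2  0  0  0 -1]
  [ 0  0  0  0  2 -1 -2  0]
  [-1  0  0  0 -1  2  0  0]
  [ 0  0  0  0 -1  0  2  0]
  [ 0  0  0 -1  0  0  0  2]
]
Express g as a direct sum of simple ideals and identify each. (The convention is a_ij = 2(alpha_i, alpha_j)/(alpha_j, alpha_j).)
The diagram associated to this matrix has two connected components: the simple roots {alpha_2, alpha_3, alpha_4, alpha_8} form a chain of 4 nodes with a double edge at one end; the terminal node there is the unique short simple root (B_4), and {alpha_1, alpha_5, alpha_6, alpha_7} form a chain of 4 nodes with a double edge at one end; the terminal node there is the unique short simple root (B_4). A semisimple Lie algebra decomposes uniquely as the direct sum of simple ideals, one per connected component of its Dynkin diagram, so g ≅ B_4 ⊕ B_4 (dimension 36 + 36 = 72).

type B_4 ⊕ type B_4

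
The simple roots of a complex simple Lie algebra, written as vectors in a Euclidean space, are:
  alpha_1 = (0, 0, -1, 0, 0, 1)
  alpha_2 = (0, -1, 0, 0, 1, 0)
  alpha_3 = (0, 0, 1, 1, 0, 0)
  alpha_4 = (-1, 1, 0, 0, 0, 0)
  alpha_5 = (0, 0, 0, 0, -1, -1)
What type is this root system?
A5

Compute the Cartan integers a_ij = 2(alpha_i, alpha_j)/(alpha_j, alpha_j); the resulting 5x5 Cartan matrix is
[[2, 0, -1, 0, -1], [0, 2, 0, -1, -1], [-1, 0, 2, 0, 0], [0, -1, 0, 2, 0], [-1, -1, 0, 0, 2]].
All simple roots have the same length, so the diagram is simply laced. The associated Dynkin diagram is a chain of 5 nodes with single edges (A_5), so the type is A_5 (the algebra sl(6)).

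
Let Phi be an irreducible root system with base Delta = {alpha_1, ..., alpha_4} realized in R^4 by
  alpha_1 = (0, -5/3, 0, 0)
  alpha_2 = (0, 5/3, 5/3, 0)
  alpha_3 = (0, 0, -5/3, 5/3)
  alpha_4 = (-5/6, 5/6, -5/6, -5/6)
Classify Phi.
Compute the Cartan integers a_ij = 2(alpha_i, alpha_j)/(alpha_j, alpha_j); the resulting 4x4 Cartan matrix is
[[2, -1, 0, -1], [-2, 2, -1, 0], [0, -1, 2, 0], [-1, 0, 0, 2]].
The roots have two lengths (squared-length ratio 2:1); the short ones are alpha_{1,4}. The associated Dynkin diagram is a chain of 4 nodes with a double edge between the middle two (F_4), so the type is F_4.

F_4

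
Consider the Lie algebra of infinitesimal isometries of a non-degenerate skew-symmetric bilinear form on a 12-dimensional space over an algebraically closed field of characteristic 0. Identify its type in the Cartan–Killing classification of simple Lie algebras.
This is sp(12), which has dimension 12(12+1)/2 = 78 and rank 12/2 = 6. In the classification of classical Lie algebras, the symplectic algebra sp(2n) has type C_n; here n = 6, so the Dynkin diagram is a chain of 6 nodes with a double edge at one end; the terminal node there is the unique long simple root (C_6). Hence the type is C_6.

type C_6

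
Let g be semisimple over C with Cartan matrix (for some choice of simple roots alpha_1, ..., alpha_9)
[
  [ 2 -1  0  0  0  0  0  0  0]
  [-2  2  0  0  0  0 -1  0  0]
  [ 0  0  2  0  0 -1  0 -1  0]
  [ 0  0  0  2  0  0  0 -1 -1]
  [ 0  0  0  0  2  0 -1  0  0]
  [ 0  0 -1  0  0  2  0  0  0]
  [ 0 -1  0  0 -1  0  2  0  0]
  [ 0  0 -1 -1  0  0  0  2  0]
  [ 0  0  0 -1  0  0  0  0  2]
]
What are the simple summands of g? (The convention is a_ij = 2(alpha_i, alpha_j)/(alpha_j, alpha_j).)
The diagram associated to this matrix has two connected components: the simple roots {alpha_3, alpha_4, alpha_6, alpha_8, alpha_9} form a chain of 5 nodes with single edges (A_5), and {alpha_1, alpha_2, alpha_5, alpha_7} form a chain of 4 nodes with a double edge at one end; the terminal node there is the unique short simple root (B_4). A semisimple Lie algebra decomposes uniquely as the direct sum of simple ideals, one per connected component of its Dynkin diagram, so g ≅ A_5 ⊕ B_4 (dimension 35 + 36 = 71).

type A_5 + type B_4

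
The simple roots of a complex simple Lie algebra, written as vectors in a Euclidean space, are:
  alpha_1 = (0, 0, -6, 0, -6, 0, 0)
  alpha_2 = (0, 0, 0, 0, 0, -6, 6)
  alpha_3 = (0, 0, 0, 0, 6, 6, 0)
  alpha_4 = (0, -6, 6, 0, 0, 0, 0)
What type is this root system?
A_4 (sl(5))

Compute the Cartan integers a_ij = 2(alpha_i, alpha_j)/(alpha_j, alpha_j); the resulting 4x4 Cartan matrix is
[[2, 0, -1, -1], [0, 2, -1, 0], [-1, -1, 2, 0], [-1, 0, 0, 2]].
All simple roots have the same length, so the diagram is simply laced. The associated Dynkin diagram is a chain of 4 nodes with single edges (A_4), so the type is A_4 (the algebra sl(5)).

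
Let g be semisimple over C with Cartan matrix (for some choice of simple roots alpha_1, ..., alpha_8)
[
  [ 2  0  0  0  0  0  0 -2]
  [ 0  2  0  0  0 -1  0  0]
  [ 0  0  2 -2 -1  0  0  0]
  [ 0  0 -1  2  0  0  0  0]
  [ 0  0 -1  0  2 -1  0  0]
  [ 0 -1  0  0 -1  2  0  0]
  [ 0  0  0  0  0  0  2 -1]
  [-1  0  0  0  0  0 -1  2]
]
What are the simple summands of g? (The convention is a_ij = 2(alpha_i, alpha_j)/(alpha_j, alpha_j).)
B_5 (so(11)) ⊕ C_3 (sp(6))

The diagram associated to this matrix has two connected components: the simple roots {alpha_2, alpha_3, alpha_4, alpha_5, alpha_6} form a chain of 5 nodes with a double edge at one end; the terminal node there is the unique short simple root (B_5), and {alpha_1, alpha_7, alpha_8} form a chain of 3 nodes with a double edge at one end; the terminal node there is the unique long simple root (C_3). A semisimple Lie algebra decomposes uniquely as the direct sum of simple ideals, one per connected component of its Dynkin diagram, so g ≅ B_5 ⊕ C_3 (dimension 55 + 21 = 76).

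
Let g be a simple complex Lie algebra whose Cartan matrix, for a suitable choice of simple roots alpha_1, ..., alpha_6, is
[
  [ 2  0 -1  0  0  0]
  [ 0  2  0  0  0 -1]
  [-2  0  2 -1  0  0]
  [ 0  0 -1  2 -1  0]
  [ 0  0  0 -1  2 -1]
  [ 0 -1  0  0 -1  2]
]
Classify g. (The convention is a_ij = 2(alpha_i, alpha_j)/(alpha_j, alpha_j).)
The matrix has rank 6 with 2's on the diagonal. Reading the off-diagonal entries as Dynkin edges (a single edge where a_ij = a_ji = -1; a double or triple edge where a_ij * a_ji = 2 or 3), the diagram is a chain of 6 nodes with a double edge at one end; the terminal node there is the unique short simple root (B_6). One simple-root ordering that puts it in standard form is (alpha_2, alpha_6, alpha_5, alpha_4, alpha_3, alpha_1). So the algebra is type B_6, i.e. so(13).

B6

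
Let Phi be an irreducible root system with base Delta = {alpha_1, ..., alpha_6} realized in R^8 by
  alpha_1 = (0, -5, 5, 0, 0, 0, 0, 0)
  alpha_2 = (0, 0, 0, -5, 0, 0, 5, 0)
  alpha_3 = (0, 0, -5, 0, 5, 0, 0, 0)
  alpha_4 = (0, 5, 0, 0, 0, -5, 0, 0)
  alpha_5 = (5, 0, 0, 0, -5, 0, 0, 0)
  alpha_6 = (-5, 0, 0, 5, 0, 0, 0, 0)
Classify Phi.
A6

Compute the Cartan integers a_ij = 2(alpha_i, alpha_j)/(alpha_j, alpha_j); the resulting 6x6 Cartan matrix is
[[2, 0, -1, -1, 0, 0], [0, 2, 0, 0, 0, -1], [-1, 0, 2, 0, -1, 0], [-1, 0, 0, 2, 0, 0], [0, 0, -1, 0, 2, -1], [0, -1, 0, 0, -1, 2]].
All simple roots have the same length, so the diagram is simply laced. The associated Dynkin diagram is a chain of 6 nodes with single edges (A_6), so the type is A_6 (the algebra sl(7)).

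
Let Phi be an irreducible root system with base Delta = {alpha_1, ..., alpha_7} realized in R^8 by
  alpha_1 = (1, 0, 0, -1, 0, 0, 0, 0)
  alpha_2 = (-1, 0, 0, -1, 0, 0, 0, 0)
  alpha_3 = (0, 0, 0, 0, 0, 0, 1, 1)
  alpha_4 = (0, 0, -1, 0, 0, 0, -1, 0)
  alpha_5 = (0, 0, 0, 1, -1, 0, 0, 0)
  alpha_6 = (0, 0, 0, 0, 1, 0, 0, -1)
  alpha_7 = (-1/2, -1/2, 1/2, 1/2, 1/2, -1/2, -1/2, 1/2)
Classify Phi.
Compute the Cartan integers a_ij = 2(alpha_i, alpha_j)/(alpha_j, alpha_j); the resulting 7x7 Cartan matrix is
[[2, 0, 0, 0, -1, 0, -1], [0, 2, 0, 0, -1, 0, 0], [0, 0, 2, -1, 0, -1, 0], [0, 0, -1, 2, 0, 0, 0], [-1, -1, 0, 0, 2, -1, 0], [0, 0, -1, 0, -1, 2, 0], [-1, 0, 0, 0, 0, 0, 2]].
All simple roots have the same length, so the diagram is simply laced. The associated Dynkin diagram is a chain of 6 nodes with one extra node attached to the third node from one end (E_7), so the type is E_7.

type E_7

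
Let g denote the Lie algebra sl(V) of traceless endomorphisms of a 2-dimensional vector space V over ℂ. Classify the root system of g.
A_1

This is sl(2), which has dimension 2^2 - 1 = 3 and rank 2 - 1 = 1 (a Cartan subalgebra is the diagonal traceless matrices). In the classification of classical Lie algebras, the special linear algebra sl(n+1) has type A_n; here n = 1, so the Dynkin diagram is a chain of 1 nodes with single edges (A_1). Hence the type is A_1.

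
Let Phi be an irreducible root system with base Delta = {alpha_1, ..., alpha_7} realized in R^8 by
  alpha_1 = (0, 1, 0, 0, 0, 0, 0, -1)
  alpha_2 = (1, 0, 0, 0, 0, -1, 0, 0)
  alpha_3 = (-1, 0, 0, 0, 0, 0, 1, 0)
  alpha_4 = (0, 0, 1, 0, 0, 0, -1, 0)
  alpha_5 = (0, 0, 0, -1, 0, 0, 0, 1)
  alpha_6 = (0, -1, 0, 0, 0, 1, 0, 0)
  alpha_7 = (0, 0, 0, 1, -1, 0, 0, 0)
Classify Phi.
type A_7

Compute the Cartan integers a_ij = 2(alpha_i, alpha_j)/(alpha_j, alpha_j); the resulting 7x7 Cartan matrix is
[[2, 0, 0, 0, -1, -1, 0], [0, 2, -1, 0, 0, -1, 0], [0, -1, 2, -1, 0, 0, 0], [0, 0, -1, 2, 0, 0, 0], [-1, 0, 0, 0, 2, 0, -1], [-1, -1, 0, 0, 0, 2, 0], [0, 0, 0, 0, -1, 0, 2]].
All simple roots have the same length, so the diagram is simply laced. The associated Dynkin diagram is a chain of 7 nodes with single edges (A_7), so the type is A_7 (the algebra sl(8)).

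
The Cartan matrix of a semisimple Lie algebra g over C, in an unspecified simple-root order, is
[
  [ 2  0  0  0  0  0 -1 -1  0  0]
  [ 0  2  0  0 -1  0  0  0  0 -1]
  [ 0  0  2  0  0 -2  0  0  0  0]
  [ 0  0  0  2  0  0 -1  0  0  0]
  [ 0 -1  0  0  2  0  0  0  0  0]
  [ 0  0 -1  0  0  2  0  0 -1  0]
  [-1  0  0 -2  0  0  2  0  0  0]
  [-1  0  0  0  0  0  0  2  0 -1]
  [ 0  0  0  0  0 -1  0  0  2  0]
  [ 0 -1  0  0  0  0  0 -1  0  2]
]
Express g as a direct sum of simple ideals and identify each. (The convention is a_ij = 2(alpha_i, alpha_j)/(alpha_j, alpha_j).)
The diagram associated to this matrix has two connected components: the simple roots {alpha_1, alpha_2, alpha_4, alpha_5, alpha_7, alpha_8, alpha_10} form a chain of 7 nodes with a double edge at one end; the terminal node there is the unique short simple root (B_7), and {alpha_3, alpha_6, alpha_9} form a chain of 3 nodes with a double edge at one end; the terminal node there is the unique long simple root (C_3). A semisimple Lie algebra decomposes uniquely as the direct sum of simple ideals, one per connected component of its Dynkin diagram, so g ≅ B_7 ⊕ C_3 (dimension 105 + 21 = 126).

type B_7 + type C_3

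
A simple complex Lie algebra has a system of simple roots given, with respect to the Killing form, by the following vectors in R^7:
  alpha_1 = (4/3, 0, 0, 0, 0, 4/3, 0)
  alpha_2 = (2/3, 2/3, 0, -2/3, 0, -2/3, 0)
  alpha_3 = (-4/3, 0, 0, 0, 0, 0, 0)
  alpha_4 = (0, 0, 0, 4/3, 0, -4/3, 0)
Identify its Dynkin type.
Compute the Cartan integers a_ij = 2(alpha_i, alpha_j)/(alpha_j, alpha_j); the resulting 4x4 Cartan matrix is
[[2, 0, -2, -1], [0, 2, -1, 0], [-1, -1, 2, 0], [-1, 0, 0, 2]].
The roots have two lengths (squared-length ratio 2:1); the short ones are alpha_{2,3}. The associated Dynkin diagram is a chain of 4 nodes with a double edge between the middle two (F_4), so the type is F_4.

F_4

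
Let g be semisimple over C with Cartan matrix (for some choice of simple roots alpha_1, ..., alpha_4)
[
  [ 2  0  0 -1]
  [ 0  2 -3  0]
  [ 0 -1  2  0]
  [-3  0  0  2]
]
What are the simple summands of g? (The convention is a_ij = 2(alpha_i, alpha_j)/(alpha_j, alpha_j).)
The diagram associated to this matrix has two connected components: the simple roots {alpha_2, alpha_3} form two nodes joined by a triple edge (G_2), and {alpha_1, alpha_4} form two nodes joined by a triple edge (G_2). A semisimple Lie algebra decomposes uniquely as the direct sum of simple ideals, one per connected component of its Dynkin diagram, so g ≅ G_2 ⊕ G_2 (dimension 14 + 14 = 28).

G_2 ⊕ G_2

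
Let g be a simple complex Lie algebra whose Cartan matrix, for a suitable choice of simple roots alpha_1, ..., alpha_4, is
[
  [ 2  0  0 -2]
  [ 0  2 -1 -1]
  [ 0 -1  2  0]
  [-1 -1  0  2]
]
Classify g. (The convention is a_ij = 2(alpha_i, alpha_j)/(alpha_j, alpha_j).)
C4

The matrix has rank 4 with 2's on the diagonal. Reading the off-diagonal entries as Dynkin edges (a single edge where a_ij = a_ji = -1; a double or triple edge where a_ij * a_ji = 2 or 3), the diagram is a chain of 4 nodes with a double edge at one end; the terminal node there is the unique long simple root (C_4). One simple-root ordering that puts it in standard form is (alpha_3, alpha_2, alpha_4, alpha_1). So the algebra is type C_4, i.e. sp(8).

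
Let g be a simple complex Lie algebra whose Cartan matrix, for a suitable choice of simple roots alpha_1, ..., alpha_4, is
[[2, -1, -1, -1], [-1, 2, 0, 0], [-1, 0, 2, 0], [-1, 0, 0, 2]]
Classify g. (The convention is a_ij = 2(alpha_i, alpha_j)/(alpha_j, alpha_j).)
The matrix has rank 4 with 2's on the diagonal. Reading the off-diagonal entries as Dynkin edges (a single edge where a_ij = a_ji = -1; a double or triple edge where a_ij * a_ji = 2 or 3), the diagram is a chain of 2 nodes with a fork of two nodes at one end (D_4). One simple-root ordering that puts it in standard form is (alpha_3, alpha_1, alpha_2, alpha_4). So the algebra is type D_4, i.e. so(8).

type D_4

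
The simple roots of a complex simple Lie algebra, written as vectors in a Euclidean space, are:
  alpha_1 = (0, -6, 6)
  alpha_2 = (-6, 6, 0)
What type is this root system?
Compute the Cartan integers a_ij = 2(alpha_i, alpha_j)/(alpha_j, alpha_j); the resulting 2x2 Cartan matrix is
[[2, -1], [-1, 2]].
All simple roots have the same length, so the diagram is simply laced. The associated Dynkin diagram is a chain of 2 nodes with single edges (A_2), so the type is A_2 (the algebra sl(3)).

type A_2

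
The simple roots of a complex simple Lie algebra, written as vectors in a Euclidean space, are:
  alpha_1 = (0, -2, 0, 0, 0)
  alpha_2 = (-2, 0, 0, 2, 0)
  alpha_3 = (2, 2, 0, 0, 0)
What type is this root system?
B3

Compute the Cartan integers a_ij = 2(alpha_i, alpha_j)/(alpha_j, alpha_j); the resulting 3x3 Cartan matrix is
[[2, 0, -1], [0, 2, -1], [-2, -1, 2]].
The roots have two lengths (squared-length ratio 2:1); the short ones are alpha_{1}. The associated Dynkin diagram is a chain of 3 nodes with a double edge at one end; the terminal node there is the unique short simple root (B_3), so the type is B_3 (the algebra so(7)).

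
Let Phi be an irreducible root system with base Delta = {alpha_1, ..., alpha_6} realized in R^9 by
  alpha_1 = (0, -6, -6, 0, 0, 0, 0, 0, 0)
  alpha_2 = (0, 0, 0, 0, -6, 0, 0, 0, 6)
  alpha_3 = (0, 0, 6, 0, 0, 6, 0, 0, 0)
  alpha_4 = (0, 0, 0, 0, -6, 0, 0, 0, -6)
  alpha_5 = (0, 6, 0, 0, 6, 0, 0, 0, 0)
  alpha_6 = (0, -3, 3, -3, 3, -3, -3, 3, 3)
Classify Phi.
Compute the Cartan integers a_ij = 2(alpha_i, alpha_j)/(alpha_j, alpha_j); the resulting 6x6 Cartan matrix is
[[2, 0, -1, 0, -1, 0], [0, 2, 0, 0, -1, 0], [-1, 0, 2, 0, 0, 0], [0, 0, 0, 2, -1, -1], [-1, -1, 0, -1, 2, 0], [0, 0, 0, -1, 0, 2]].
All simple roots have the same length, so the diagram is simply laced. The associated Dynkin diagram is a chain of 5 nodes with one extra node attached to the third node from one end (E_6), so the type is E_6.

E6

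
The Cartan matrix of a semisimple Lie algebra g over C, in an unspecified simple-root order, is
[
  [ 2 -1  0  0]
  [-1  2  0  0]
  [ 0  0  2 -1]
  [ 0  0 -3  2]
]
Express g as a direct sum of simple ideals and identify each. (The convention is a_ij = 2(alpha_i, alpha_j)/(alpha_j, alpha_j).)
The diagram associated to this matrix has two connected components: the simple roots {alpha_1, alpha_2} form a chain of 2 nodes with single edges (A_2), and {alpha_3, alpha_4} form two nodes joined by a triple edge (G_2). A semisimple Lie algebra decomposes uniquely as the direct sum of simple ideals, one per connected component of its Dynkin diagram, so g ≅ A_2 ⊕ G_2 (dimension 8 + 14 = 22).

A_2 ⊕ G_2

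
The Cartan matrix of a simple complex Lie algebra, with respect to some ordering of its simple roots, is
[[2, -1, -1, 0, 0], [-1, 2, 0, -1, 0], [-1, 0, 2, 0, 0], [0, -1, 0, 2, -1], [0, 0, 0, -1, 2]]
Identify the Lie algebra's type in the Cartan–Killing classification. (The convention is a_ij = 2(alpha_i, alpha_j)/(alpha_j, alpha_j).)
A_5

The matrix has rank 5 with 2's on the diagonal. Reading the off-diagonal entries as Dynkin edges (a single edge where a_ij = a_ji = -1; a double or triple edge where a_ij * a_ji = 2 or 3), the diagram is a chain of 5 nodes with single edges (A_5). One simple-root ordering that puts it in standard form is (alpha_5, alpha_4, alpha_2, alpha_1, alpha_3). So the algebra is type A_5, i.e. sl(6).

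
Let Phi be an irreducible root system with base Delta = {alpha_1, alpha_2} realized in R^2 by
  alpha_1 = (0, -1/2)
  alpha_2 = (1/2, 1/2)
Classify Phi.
Compute the Cartan integers a_ij = 2(alpha_i, alpha_j)/(alpha_j, alpha_j); the resulting 2x2 Cartan matrix is
[[2, -1], [-2, 2]].
The roots have two lengths (squared-length ratio 2:1); the short ones are alpha_{1}. The associated Dynkin diagram is a chain of 2 nodes with a double edge at one end; the terminal node there is the unique short simple root (B_2), so the type is B_2 (the algebra so(5)).

type B_2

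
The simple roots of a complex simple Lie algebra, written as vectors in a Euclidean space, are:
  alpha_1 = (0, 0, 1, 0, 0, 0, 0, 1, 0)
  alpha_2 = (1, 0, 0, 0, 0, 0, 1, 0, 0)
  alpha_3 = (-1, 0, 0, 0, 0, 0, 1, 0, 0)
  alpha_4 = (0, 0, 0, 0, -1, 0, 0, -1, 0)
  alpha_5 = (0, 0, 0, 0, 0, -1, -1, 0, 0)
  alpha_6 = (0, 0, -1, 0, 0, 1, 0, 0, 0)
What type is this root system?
Compute the Cartan integers a_ij = 2(alpha_i, alpha_j)/(alpha_j, alpha_j); the resulting 6x6 Cartan matrix is
[[2, 0, 0, -1, 0, -1], [0, 2, 0, 0, -1, 0], [0, 0, 2, 0, -1, 0], [-1, 0, 0, 2, 0, 0], [0, -1, -1, 0, 2, -1], [-1, 0, 0, 0, -1, 2]].
All simple roots have the same length, so the diagram is simply laced. The associated Dynkin diagram is a chain of 4 nodes with a fork of two nodes at one end (D_6), so the type is D_6 (the algebra so(12)).

D6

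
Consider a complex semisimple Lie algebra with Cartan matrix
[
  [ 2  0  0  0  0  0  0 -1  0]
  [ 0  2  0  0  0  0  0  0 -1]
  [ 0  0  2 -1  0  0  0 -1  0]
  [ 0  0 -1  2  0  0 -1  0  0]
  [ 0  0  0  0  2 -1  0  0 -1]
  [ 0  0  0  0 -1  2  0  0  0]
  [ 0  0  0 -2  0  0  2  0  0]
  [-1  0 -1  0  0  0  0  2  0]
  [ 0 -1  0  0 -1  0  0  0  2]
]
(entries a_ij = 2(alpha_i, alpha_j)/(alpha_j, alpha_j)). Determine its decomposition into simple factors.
The diagram associated to this matrix has two connected components: the simple roots {alpha_2, alpha_5, alpha_6, alpha_9} form a chain of 4 nodes with single edges (A_4), and {alpha_1, alpha_3, alpha_4, alpha_7, alpha_8} form a chain of 5 nodes with a double edge at one end; the terminal node there is the unique long simple root (C_5). A semisimple Lie algebra decomposes uniquely as the direct sum of simple ideals, one per connected component of its Dynkin diagram, so g ≅ A_4 ⊕ C_5 (dimension 24 + 55 = 79).

A_4 (sl(5)) + C_5 (sp(10))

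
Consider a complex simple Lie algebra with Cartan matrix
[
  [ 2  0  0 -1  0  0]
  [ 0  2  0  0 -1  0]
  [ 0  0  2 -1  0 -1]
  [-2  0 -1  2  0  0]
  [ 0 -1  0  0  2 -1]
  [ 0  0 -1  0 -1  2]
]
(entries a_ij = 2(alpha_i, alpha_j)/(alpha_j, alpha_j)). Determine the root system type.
B6

The matrix has rank 6 with 2's on the diagonal. Reading the off-diagonal entries as Dynkin edges (a single edge where a_ij = a_ji = -1; a double or triple edge where a_ij * a_ji = 2 or 3), the diagram is a chain of 6 nodes with a double edge at one end; the terminal node there is the unique short simple root (B_6). One simple-root ordering that puts it in standard form is (alpha_2, alpha_5, alpha_6, alpha_3, alpha_4, alpha_1). So the algebra is type B_6, i.e. so(13).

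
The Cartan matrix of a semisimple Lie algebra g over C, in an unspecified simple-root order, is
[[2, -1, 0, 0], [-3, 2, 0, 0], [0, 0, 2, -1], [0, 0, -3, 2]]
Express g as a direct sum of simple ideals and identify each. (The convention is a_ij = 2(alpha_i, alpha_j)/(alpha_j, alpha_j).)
G_2 + G_2

The diagram associated to this matrix has two connected components: the simple roots {alpha_3, alpha_4} form two nodes joined by a triple edge (G_2), and {alpha_1, alpha_2} form two nodes joined by a triple edge (G_2). A semisimple Lie algebra decomposes uniquely as the direct sum of simple ideals, one per connected component of its Dynkin diagram, so g ≅ G_2 ⊕ G_2 (dimension 14 + 14 = 28).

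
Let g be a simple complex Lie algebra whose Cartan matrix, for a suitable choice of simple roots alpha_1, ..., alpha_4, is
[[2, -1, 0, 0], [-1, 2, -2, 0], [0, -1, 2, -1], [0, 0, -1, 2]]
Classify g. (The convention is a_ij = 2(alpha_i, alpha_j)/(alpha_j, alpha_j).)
F_4

The matrix has rank 4 with 2's on the diagonal. Reading the off-diagonal entries as Dynkin edges (a single edge where a_ij = a_ji = -1; a double or triple edge where a_ij * a_ji = 2 or 3), the diagram is a chain of 4 nodes with a double edge between the middle two (F_4). One simple-root ordering that puts it in standard form is (alpha_1, alpha_2, alpha_3, alpha_4). So the algebra is type F_4.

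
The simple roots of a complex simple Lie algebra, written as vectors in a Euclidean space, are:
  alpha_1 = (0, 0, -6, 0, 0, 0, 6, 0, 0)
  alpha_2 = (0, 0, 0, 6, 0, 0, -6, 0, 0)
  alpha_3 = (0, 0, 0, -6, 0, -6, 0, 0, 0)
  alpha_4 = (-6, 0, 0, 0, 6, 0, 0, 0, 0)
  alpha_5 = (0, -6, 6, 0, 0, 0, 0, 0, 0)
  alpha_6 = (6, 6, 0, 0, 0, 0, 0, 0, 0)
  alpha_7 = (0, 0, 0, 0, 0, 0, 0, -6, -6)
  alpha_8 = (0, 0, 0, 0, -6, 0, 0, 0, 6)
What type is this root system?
A_8

Compute the Cartan integers a_ij = 2(alpha_i, alpha_j)/(alpha_j, alpha_j); the resulting 8x8 Cartan matrix is
[[2, -1, 0, 0, -1, 0, 0, 0], [-1, 2, -1, 0, 0, 0, 0, 0], [0, -1, 2, 0, 0, 0, 0, 0], [0, 0, 0, 2, 0, -1, 0, -1], [-1, 0, 0, 0, 2, -1, 0, 0], [0, 0, 0, -1, -1, 2, 0, 0], [0, 0, 0, 0, 0, 0, 2, -1], [0, 0, 0, -1, 0, 0, -1, 2]].
All simple roots have the same length, so the diagram is simply laced. The associated Dynkin diagram is a chain of 8 nodes with single edges (A_8), so the type is A_8 (the algebra sl(9)).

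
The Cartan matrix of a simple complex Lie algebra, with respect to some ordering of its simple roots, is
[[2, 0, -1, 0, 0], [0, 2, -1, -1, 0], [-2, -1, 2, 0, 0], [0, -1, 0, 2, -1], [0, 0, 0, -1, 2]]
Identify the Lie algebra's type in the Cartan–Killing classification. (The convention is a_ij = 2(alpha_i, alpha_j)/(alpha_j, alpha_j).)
B5

The matrix has rank 5 with 2's on the diagonal. Reading the off-diagonal entries as Dynkin edges (a single edge where a_ij = a_ji = -1; a double or triple edge where a_ij * a_ji = 2 or 3), the diagram is a chain of 5 nodes with a double edge at one end; the terminal node there is the unique short simple root (B_5). One simple-root ordering that puts it in standard form is (alpha_5, alpha_4, alpha_2, alpha_3, alpha_1). So the algebra is type B_5, i.e. so(11).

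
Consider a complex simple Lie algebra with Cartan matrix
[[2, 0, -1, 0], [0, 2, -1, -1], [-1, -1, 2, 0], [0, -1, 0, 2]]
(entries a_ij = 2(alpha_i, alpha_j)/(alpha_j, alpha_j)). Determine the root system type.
type A_4

The matrix has rank 4 with 2's on the diagonal. Reading the off-diagonal entries as Dynkin edges (a single edge where a_ij = a_ji = -1; a double or triple edge where a_ij * a_ji = 2 or 3), the diagram is a chain of 4 nodes with single edges (A_4). One simple-root ordering that puts it in standard form is (alpha_4, alpha_2, alpha_3, alpha_1). So the algebra is type A_4, i.e. sl(5).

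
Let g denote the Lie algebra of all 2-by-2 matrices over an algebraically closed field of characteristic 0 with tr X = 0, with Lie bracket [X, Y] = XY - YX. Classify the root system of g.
type A_1

This is sl(2), which has dimension 2^2 - 1 = 3 and rank 2 - 1 = 1 (a Cartan subalgebra is the diagonal traceless matrices). In the classification of classical Lie algebras, the special linear algebra sl(n+1) has type A_n; here n = 1, so the Dynkin diagram is a chain of 1 nodes with single edges (A_1). Hence the type is A_1.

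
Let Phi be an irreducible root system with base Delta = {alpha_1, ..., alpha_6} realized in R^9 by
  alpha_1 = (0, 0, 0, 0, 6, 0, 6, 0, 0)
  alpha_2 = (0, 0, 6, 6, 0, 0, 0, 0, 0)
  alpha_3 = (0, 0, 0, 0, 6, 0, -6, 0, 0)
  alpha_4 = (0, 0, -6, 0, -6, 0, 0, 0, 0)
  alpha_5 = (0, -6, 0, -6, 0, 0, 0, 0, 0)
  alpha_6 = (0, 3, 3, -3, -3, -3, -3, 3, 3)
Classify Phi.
Compute the Cartan integers a_ij = 2(alpha_i, alpha_j)/(alpha_j, alpha_j); the resulting 6x6 Cartan matrix is
[[2, 0, 0, -1, 0, -1], [0, 2, 0, -1, -1, 0], [0, 0, 2, -1, 0, 0], [-1, -1, -1, 2, 0, 0], [0, -1, 0, 0, 2, 0], [-1, 0, 0, 0, 0, 2]].
All simple roots have the same length, so the diagram is simply laced. The associated Dynkin diagram is a chain of 5 nodes with one extra node attached to the third node from one end (E_6), so the type is E_6.

E_6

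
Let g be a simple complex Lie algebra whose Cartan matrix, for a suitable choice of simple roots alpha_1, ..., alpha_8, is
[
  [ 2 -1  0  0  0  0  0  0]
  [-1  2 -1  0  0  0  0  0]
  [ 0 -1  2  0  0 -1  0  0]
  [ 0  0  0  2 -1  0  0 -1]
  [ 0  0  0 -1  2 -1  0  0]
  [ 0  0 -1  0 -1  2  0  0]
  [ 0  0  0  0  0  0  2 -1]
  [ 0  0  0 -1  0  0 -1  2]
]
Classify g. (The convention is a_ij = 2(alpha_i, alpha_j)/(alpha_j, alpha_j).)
A8

The matrix has rank 8 with 2's on the diagonal. Reading the off-diagonal entries as Dynkin edges (a single edge where a_ij = a_ji = -1; a double or triple edge where a_ij * a_ji = 2 or 3), the diagram is a chain of 8 nodes with single edges (A_8). One simple-root ordering that puts it in standard form is (alpha_7, alpha_8, alpha_4, alpha_5, alpha_6, alpha_3, alpha_2, alpha_1). So the algebra is type A_8, i.e. sl(9).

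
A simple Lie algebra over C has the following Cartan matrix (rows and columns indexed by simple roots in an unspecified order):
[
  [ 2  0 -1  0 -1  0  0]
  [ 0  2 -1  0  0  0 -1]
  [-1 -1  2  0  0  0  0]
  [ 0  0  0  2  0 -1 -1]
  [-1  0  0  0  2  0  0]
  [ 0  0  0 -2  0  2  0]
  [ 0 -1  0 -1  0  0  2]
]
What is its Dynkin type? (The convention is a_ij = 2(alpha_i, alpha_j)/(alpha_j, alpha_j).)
The matrix has rank 7 with 2's on the diagonal. Reading the off-diagonal entries as Dynkin edges (a single edge where a_ij = a_ji = -1; a double or triple edge where a_ij * a_ji = 2 or 3), the diagram is a chain of 7 nodes with a double edge at one end; the terminal node there is the unique long simple root (C_7). One simple-root ordering that puts it in standard form is (alpha_5, alpha_1, alpha_3, alpha_2, alpha_7, alpha_4, alpha_6). So the algebra is type C_7, i.e. sp(14).

C_7 (sp(14))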